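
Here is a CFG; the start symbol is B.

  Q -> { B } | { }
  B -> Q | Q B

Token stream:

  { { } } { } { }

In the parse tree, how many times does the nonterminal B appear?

4

[B [Q { [B [Q { }]] }] [B [Q { }] [B [Q { }]]]]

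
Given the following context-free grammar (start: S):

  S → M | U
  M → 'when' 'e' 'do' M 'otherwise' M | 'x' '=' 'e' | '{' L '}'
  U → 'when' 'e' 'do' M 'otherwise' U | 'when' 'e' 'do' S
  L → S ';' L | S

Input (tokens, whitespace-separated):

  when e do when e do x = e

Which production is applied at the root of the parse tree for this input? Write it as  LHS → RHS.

[S [U when e do [S [U when e do [S [M x = e]]]]]]

S → U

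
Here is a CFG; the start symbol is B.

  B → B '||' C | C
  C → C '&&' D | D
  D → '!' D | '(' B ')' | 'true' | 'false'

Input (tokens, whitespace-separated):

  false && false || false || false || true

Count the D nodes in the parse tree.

[B [B [B [B [C [C [D false]] && [D false]]] || [C [D false]]] || [C [D false]]] || [C [D true]]]

5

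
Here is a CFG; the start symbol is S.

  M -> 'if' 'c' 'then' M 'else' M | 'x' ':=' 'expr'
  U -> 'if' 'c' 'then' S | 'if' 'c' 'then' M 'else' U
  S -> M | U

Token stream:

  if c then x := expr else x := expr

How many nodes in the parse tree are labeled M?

[S [M if c then [M x := expr] else [M x := expr]]]

3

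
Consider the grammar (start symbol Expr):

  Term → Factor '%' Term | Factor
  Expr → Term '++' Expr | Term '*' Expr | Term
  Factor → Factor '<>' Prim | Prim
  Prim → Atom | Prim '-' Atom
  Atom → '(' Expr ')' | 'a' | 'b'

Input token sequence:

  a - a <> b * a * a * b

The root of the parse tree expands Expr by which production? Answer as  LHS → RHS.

[Expr [Term [Factor [Factor [Prim [Prim [Atom a]] - [Atom a]]] <> [Prim [Atom b]]]] * [Expr [Term [Factor [Prim [Atom a]]]] * [Expr [Term [Factor [Prim [Atom a]]]] * [Expr [Term [Factor [Prim [Atom b]]]]]]]]

Expr → Term '*' Expr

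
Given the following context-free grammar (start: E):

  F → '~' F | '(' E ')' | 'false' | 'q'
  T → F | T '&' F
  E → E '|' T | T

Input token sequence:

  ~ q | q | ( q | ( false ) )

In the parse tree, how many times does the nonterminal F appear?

[E [E [E [T [F ~ [F q]]]] | [T [F q]]] | [T [F ( [E [E [T [F q]]] | [T [F ( [E [T [F false]]] )]]] )]]]

7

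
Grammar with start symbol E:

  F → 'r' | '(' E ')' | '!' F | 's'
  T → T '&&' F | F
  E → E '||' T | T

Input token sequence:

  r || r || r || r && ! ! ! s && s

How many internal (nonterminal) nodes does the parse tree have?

19

[E [E [E [E [T [F r]]] || [T [F r]]] || [T [F r]]] || [T [T [T [F r]] && [F ! [F ! [F ! [F s]]]]] && [F s]]]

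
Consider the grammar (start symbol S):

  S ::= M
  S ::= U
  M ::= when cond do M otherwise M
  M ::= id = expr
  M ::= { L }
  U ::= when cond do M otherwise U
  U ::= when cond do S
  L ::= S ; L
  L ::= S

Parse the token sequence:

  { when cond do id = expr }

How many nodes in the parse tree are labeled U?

[S [M { [L [S [U when cond do [S [M id = expr]]]]] }]]

1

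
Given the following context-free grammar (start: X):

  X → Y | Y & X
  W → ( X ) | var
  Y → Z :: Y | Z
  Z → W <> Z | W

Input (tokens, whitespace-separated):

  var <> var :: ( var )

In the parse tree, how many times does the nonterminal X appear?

[X [Y [Z [W var] <> [Z [W var]]] :: [Y [Z [W ( [X [Y [Z [W var]]]] )]]]]]

2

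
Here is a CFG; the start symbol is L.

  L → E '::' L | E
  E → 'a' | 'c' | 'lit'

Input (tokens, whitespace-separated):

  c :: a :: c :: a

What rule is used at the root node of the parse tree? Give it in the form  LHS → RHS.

[L [E c] :: [L [E a] :: [L [E c] :: [L [E a]]]]]

L → E '::' L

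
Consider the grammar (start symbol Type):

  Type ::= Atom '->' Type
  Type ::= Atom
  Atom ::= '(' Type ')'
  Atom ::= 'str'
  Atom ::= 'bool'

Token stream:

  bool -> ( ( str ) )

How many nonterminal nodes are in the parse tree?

8

[Type [Atom bool] -> [Type [Atom ( [Type [Atom ( [Type [Atom str]] )]] )]]]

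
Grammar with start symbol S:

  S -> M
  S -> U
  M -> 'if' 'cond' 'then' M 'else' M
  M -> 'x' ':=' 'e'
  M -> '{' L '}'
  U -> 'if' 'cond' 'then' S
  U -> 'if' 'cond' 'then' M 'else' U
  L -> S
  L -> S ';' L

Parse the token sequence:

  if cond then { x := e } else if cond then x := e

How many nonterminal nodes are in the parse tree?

9

[S [U if cond then [M { [L [S [M x := e]]] }] else [U if cond then [S [M x := e]]]]]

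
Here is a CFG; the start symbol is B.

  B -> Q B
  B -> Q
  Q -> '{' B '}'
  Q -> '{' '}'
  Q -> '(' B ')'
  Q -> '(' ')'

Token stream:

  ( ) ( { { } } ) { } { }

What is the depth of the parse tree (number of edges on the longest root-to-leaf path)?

7

[B [Q ( )] [B [Q ( [B [Q { [B [Q { }]] }]] )] [B [Q { }] [B [Q { }]]]]]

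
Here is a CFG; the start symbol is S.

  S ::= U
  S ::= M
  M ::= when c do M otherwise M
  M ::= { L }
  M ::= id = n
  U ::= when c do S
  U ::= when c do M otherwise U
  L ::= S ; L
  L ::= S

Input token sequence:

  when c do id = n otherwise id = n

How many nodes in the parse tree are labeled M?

[S [M when c do [M id = n] otherwise [M id = n]]]

3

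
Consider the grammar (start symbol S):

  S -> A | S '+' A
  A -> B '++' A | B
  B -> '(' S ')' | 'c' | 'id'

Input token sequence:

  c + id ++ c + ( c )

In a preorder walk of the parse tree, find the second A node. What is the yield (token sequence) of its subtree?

id ++ c

[S [S [S [A [B c]]] + [A [B id] ++ [A [B c]]]] + [A [B ( [S [A [B c]]] )]]]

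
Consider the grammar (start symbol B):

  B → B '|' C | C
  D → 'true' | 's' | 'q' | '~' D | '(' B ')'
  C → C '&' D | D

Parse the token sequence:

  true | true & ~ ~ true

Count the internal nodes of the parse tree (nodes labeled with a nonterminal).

10

[B [B [C [D true]]] | [C [C [D true]] & [D ~ [D ~ [D true]]]]]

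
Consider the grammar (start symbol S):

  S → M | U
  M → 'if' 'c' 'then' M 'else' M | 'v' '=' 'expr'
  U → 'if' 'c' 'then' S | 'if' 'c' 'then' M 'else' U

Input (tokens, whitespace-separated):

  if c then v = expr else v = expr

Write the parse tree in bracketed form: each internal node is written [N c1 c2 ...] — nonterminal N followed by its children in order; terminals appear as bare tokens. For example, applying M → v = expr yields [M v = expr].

[S [M if c then [M v = expr] else [M v = expr]]]

S
M
if c then M else M
if c then v = expr else M
if c then v = expr else v = expr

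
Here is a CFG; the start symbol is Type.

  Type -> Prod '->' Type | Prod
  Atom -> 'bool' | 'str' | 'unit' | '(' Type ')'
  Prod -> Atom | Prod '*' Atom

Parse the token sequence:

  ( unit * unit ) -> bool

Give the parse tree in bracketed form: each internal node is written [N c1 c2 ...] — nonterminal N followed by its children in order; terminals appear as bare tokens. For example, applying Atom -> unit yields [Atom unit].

[Type [Prod [Atom ( [Type [Prod [Prod [Atom unit]] * [Atom unit]]] )]] -> [Type [Prod [Atom bool]]]]

Type
Prod -> Type
Atom -> Type
( Type ) -> Type
( Prod ) -> Type
( Prod * Atom ) -> Type
( Atom * Atom ) -> Type
( unit * Atom ) -> Type
( unit * unit ) -> Type
( unit * unit ) -> Prod
( unit * unit ) -> Atom
( unit * unit ) -> bool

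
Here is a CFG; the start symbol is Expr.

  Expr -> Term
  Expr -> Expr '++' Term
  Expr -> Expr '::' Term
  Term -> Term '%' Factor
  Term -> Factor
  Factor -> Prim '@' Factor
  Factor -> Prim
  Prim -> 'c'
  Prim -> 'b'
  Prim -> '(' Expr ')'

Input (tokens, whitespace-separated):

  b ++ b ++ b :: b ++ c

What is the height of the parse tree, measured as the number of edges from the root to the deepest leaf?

[Expr [Expr [Expr [Expr [Expr [Term [Factor [Prim b]]]] ++ [Term [Factor [Prim b]]]] ++ [Term [Factor [Prim b]]]] :: [Term [Factor [Prim b]]]] ++ [Term [Factor [Prim c]]]]

8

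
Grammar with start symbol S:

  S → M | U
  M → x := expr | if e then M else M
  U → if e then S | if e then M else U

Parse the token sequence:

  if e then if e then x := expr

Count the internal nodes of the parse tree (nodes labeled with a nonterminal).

[S [U if e then [S [U if e then [S [M x := expr]]]]]]

6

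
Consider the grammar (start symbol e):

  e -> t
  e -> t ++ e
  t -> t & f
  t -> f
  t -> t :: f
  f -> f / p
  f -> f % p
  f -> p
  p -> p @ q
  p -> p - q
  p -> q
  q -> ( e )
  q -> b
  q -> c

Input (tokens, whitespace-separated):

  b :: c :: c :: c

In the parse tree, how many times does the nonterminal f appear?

[e [t [t [t [t [f [p [q b]]]] :: [f [p [q c]]]] :: [f [p [q c]]]] :: [f [p [q c]]]]]

4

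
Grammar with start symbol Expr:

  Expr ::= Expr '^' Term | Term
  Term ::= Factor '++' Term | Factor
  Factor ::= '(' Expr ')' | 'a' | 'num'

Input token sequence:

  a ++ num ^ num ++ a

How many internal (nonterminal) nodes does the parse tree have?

[Expr [Expr [Term [Factor a] ++ [Term [Factor num]]]] ^ [Term [Factor num] ++ [Term [Factor a]]]]

10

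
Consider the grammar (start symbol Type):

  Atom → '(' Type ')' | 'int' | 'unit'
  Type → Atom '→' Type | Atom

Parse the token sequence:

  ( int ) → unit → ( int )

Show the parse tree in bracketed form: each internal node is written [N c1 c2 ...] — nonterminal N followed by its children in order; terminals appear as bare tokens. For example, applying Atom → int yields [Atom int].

Type
Atom → Type
( Type ) → Type
( Atom ) → Type
( int ) → Type
( int ) → Atom → Type
( int ) → unit → Type
( int ) → unit → Atom
( int ) → unit → ( Type )
( int ) → unit → ( Atom )
( int ) → unit → ( int )

[Type [Atom ( [Type [Atom int]] )] → [Type [Atom unit] → [Type [Atom ( [Type [Atom int]] )]]]]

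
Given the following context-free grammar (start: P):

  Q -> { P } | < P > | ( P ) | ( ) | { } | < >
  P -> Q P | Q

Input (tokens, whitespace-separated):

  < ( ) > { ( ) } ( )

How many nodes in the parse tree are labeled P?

5

[P [Q < [P [Q ( )]] >] [P [Q { [P [Q ( )]] }] [P [Q ( )]]]]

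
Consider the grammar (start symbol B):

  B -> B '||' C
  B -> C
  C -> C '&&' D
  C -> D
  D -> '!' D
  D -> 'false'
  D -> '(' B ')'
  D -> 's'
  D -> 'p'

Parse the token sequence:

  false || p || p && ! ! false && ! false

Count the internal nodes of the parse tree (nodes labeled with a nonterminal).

16

[B [B [B [C [D false]]] || [C [D p]]] || [C [C [C [D p]] && [D ! [D ! [D false]]]] && [D ! [D false]]]]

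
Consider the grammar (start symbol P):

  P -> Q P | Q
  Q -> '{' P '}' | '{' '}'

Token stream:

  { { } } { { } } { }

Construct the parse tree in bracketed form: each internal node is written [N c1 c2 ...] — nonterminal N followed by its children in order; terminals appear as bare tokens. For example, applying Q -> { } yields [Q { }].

P
Q P
{ P } P
{ Q } P
{ { } } P
{ { } } Q P
{ { } } { P } P
{ { } } { Q } P
{ { } } { { } } P
{ { } } { { } } Q
{ { } } { { } } { }

[P [Q { [P [Q { }]] }] [P [Q { [P [Q { }]] }] [P [Q { }]]]]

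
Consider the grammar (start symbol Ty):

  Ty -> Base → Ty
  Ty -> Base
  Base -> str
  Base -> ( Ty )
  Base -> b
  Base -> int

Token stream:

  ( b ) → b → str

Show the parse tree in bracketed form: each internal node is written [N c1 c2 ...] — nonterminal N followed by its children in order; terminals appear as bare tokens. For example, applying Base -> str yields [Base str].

Ty
Base → Ty
( Ty ) → Ty
( Base ) → Ty
( b ) → Ty
( b ) → Base → Ty
( b ) → b → Ty
( b ) → b → Base
( b ) → b → str

[Ty [Base ( [Ty [Base b]] )] → [Ty [Base b] → [Ty [Base str]]]]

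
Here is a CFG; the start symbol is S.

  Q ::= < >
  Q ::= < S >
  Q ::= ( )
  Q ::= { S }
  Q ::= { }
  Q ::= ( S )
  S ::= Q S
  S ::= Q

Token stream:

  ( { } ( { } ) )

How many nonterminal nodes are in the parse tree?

8

[S [Q ( [S [Q { }] [S [Q ( [S [Q { }]] )]]] )]]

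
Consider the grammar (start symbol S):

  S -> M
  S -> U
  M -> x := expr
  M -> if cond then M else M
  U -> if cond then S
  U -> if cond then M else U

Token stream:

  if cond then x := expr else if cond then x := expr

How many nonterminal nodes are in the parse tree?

[S [U if cond then [M x := expr] else [U if cond then [S [M x := expr]]]]]

6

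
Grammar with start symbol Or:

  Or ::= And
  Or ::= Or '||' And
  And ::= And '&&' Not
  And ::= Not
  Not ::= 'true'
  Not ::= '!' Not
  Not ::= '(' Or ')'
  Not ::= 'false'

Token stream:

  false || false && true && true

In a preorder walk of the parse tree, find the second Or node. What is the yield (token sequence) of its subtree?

[Or [Or [And [Not false]]] || [And [And [And [Not false]] && [Not true]] && [Not true]]]

false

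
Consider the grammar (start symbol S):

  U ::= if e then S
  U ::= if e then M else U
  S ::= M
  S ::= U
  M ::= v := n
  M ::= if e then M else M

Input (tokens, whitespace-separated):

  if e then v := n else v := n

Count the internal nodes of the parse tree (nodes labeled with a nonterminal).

4

[S [M if e then [M v := n] else [M v := n]]]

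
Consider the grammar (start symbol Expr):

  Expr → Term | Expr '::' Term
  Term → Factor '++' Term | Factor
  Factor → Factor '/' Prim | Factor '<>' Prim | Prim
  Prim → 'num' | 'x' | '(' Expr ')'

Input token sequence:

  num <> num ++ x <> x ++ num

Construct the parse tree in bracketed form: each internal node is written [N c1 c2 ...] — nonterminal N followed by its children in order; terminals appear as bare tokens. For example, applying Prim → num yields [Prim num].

Expr
Term
Factor ++ Term
Factor <> Prim ++ Term
Prim <> Prim ++ Term
num <> Prim ++ Term
num <> num ++ Term
num <> num ++ Factor ++ Term
num <> num ++ Factor <> Prim ++ Term
num <> num ++ Prim <> Prim ++ Term
num <> num ++ x <> Prim ++ Term
num <> num ++ x <> x ++ Term
num <> num ++ x <> x ++ Factor
num <> num ++ x <> x ++ Prim
num <> num ++ x <> x ++ num

[Expr [Term [Factor [Factor [Prim num]] <> [Prim num]] ++ [Term [Factor [Factor [Prim x]] <> [Prim x]] ++ [Term [Factor [Prim num]]]]]]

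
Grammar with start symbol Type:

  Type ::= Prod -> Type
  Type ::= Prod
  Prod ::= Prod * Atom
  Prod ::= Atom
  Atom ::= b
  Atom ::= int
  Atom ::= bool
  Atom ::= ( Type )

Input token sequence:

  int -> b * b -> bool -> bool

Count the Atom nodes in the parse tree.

[Type [Prod [Atom int]] -> [Type [Prod [Prod [Atom b]] * [Atom b]] -> [Type [Prod [Atom bool]] -> [Type [Prod [Atom bool]]]]]]

5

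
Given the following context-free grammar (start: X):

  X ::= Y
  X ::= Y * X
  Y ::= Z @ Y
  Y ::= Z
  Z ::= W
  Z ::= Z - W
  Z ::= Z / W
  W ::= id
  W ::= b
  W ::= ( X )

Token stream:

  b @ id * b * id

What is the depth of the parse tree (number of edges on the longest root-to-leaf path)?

6

[X [Y [Z [W b]] @ [Y [Z [W id]]]] * [X [Y [Z [W b]]] * [X [Y [Z [W id]]]]]]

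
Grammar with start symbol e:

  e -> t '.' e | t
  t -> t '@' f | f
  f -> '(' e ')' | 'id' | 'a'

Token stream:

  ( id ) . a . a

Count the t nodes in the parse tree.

4

[e [t [f ( [e [t [f id]]] )]] . [e [t [f a]] . [e [t [f a]]]]]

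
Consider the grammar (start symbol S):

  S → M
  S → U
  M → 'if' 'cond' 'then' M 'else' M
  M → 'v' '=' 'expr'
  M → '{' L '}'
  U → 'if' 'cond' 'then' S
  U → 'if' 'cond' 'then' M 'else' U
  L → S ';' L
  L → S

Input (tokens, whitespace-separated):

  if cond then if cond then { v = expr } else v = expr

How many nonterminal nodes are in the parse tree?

9

[S [U if cond then [S [M if cond then [M { [L [S [M v = expr]]] }] else [M v = expr]]]]]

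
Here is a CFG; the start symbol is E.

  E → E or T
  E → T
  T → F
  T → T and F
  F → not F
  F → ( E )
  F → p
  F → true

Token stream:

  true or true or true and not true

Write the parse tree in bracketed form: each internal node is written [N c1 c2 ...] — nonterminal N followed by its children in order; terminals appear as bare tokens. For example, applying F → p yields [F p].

E
E or T
E or T or T
T or T or T
F or T or T
true or T or T
true or F or T
true or true or T
true or true or T and F
true or true or F and F
true or true or true and F
true or true or true and not F
true or true or true and not true

[E [E [E [T [F true]]] or [T [F true]]] or [T [T [F true]] and [F not [F true]]]]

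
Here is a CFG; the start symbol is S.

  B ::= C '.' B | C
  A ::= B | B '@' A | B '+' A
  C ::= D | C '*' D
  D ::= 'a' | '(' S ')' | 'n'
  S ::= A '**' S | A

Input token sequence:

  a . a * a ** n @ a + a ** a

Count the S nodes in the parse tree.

3

[S [A [B [C [D a]] . [B [C [C [D a]] * [D a]]]]] ** [S [A [B [C [D n]]] @ [A [B [C [D a]]] + [A [B [C [D a]]]]]] ** [S [A [B [C [D a]]]]]]]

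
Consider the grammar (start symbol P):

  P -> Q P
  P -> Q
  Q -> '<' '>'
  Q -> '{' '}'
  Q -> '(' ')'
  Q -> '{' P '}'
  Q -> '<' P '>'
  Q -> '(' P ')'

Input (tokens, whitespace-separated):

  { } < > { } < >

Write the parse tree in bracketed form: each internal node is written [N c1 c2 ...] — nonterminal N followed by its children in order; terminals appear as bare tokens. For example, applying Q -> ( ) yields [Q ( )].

[P [Q { }] [P [Q < >] [P [Q { }] [P [Q < >]]]]]

P
Q P
{ } P
{ } Q P
{ } < > P
{ } < > Q P
{ } < > { } P
{ } < > { } Q
{ } < > { } < >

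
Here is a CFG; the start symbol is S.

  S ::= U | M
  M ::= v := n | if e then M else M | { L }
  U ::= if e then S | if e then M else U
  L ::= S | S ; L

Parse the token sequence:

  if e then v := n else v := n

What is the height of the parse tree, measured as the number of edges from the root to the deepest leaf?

3

[S [M if e then [M v := n] else [M v := n]]]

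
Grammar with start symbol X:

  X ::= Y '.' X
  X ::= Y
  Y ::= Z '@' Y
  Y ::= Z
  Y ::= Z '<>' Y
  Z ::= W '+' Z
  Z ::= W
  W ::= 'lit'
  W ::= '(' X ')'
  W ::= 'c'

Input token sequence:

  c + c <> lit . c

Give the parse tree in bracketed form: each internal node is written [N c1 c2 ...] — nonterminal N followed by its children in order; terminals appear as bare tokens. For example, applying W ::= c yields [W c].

[X [Y [Z [W c] + [Z [W c]]] <> [Y [Z [W lit]]]] . [X [Y [Z [W c]]]]]

X
Y . X
Z <> Y . X
W + Z <> Y . X
c + Z <> Y . X
c + W <> Y . X
c + c <> Y . X
c + c <> Z . X
c + c <> W . X
c + c <> lit . X
c + c <> lit . Y
c + c <> lit . Z
c + c <> lit . W
c + c <> lit . c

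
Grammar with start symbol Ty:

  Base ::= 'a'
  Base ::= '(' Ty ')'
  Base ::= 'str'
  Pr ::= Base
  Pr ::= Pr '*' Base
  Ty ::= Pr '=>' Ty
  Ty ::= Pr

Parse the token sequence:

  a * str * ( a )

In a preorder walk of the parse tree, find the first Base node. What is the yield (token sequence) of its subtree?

a

[Ty [Pr [Pr [Pr [Base a]] * [Base str]] * [Base ( [Ty [Pr [Base a]]] )]]]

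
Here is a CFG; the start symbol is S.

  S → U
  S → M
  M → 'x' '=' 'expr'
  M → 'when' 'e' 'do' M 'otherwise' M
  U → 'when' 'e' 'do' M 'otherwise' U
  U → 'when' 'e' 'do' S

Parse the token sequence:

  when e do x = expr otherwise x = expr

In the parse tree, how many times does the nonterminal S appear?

1

[S [M when e do [M x = expr] otherwise [M x = expr]]]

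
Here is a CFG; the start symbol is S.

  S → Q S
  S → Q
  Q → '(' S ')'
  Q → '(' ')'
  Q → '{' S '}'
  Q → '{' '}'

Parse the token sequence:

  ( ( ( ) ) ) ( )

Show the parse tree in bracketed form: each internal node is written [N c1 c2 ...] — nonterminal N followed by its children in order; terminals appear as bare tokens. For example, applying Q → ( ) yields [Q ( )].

[S [Q ( [S [Q ( [S [Q ( )]] )]] )] [S [Q ( )]]]

S
Q S
( S ) S
( Q ) S
( ( S ) ) S
( ( Q ) ) S
( ( ( ) ) ) S
( ( ( ) ) ) Q
( ( ( ) ) ) ( )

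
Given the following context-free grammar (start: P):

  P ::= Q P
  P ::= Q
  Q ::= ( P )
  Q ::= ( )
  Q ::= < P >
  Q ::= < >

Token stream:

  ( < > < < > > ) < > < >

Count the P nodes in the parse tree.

[P [Q ( [P [Q < >] [P [Q < [P [Q < >]] >]]] )] [P [Q < >] [P [Q < >]]]]

6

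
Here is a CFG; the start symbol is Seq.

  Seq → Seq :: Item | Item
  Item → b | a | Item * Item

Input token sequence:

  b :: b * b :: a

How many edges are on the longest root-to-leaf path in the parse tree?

[Seq [Seq [Seq [Item b]] :: [Item [Item b] * [Item b]]] :: [Item a]]

4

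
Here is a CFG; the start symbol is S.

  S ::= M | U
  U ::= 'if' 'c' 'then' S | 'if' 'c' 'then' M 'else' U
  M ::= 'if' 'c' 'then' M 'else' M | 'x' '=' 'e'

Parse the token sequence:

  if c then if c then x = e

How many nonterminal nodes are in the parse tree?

[S [U if c then [S [U if c then [S [M x = e]]]]]]

6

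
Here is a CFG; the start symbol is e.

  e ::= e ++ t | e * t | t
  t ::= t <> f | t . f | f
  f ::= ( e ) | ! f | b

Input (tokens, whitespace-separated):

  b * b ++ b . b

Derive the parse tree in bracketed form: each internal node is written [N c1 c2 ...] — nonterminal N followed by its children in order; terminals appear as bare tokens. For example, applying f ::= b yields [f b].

[e [e [e [t [f b]]] * [t [f b]]] ++ [t [t [f b]] . [f b]]]

e
e ++ t
e * t ++ t
t * t ++ t
f * t ++ t
b * t ++ t
b * f ++ t
b * b ++ t
b * b ++ t . f
b * b ++ f . f
b * b ++ b . f
b * b ++ b . b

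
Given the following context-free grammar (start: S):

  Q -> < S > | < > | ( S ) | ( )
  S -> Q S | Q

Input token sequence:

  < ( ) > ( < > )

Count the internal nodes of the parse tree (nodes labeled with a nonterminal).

8

[S [Q < [S [Q ( )]] >] [S [Q ( [S [Q < >]] )]]]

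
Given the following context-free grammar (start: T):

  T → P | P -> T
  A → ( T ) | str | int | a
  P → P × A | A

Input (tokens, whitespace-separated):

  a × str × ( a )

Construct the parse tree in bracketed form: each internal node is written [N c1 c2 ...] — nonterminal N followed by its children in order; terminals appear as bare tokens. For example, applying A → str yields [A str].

[T [P [P [P [A a]] × [A str]] × [A ( [T [P [A a]]] )]]]

T
P
P × A
P × A × A
A × A × A
a × A × A
a × str × A
a × str × ( T )
a × str × ( P )
a × str × ( A )
a × str × ( a )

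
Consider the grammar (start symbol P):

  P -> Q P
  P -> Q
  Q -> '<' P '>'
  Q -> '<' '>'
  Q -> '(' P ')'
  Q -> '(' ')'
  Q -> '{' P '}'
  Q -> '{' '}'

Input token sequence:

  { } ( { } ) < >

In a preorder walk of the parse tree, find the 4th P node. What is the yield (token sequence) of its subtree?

[P [Q { }] [P [Q ( [P [Q { }]] )] [P [Q < >]]]]

< >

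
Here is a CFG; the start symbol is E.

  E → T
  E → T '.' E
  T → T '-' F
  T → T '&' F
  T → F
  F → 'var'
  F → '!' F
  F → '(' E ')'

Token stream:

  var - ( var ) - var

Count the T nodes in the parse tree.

4

[E [T [T [T [F var]] - [F ( [E [T [F var]]] )]] - [F var]]]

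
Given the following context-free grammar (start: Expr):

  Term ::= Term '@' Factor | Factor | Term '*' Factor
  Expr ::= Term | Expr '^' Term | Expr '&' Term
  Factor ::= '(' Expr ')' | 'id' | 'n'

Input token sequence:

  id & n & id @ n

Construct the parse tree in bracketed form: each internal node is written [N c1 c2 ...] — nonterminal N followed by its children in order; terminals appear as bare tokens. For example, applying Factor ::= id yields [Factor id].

[Expr [Expr [Expr [Term [Factor id]]] & [Term [Factor n]]] & [Term [Term [Factor id]] @ [Factor n]]]

Expr
Expr & Term
Expr & Term & Term
Term & Term & Term
Factor & Term & Term
id & Term & Term
id & Factor & Term
id & n & Term
id & n & Term @ Factor
id & n & Factor @ Factor
id & n & id @ Factor
id & n & id @ n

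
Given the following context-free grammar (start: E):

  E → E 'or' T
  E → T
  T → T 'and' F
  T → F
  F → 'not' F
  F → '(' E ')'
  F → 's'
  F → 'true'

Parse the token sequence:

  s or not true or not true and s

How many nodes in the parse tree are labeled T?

[E [E [E [T [F s]]] or [T [F not [F true]]]] or [T [T [F not [F true]]] and [F s]]]

4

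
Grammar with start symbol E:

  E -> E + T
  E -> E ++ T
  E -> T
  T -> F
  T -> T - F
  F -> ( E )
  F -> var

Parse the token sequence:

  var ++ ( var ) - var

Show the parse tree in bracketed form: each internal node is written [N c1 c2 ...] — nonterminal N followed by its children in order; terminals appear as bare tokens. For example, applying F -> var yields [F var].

[E [E [T [F var]]] ++ [T [T [F ( [E [T [F var]]] )]] - [F var]]]

E
E ++ T
T ++ T
F ++ T
var ++ T
var ++ T - F
var ++ F - F
var ++ ( E ) - F
var ++ ( T ) - F
var ++ ( F ) - F
var ++ ( var ) - F
var ++ ( var ) - var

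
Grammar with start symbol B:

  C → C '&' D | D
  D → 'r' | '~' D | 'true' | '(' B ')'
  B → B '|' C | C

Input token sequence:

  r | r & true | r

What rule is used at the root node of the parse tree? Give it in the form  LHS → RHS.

[B [B [B [C [D r]]] | [C [C [D r]] & [D true]]] | [C [D r]]]

B → B '|' C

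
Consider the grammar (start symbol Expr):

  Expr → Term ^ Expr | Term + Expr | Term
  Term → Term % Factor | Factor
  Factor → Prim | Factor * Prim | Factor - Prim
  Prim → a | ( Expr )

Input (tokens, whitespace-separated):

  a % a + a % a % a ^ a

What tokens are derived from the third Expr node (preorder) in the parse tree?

a

[Expr [Term [Term [Factor [Prim a]]] % [Factor [Prim a]]] + [Expr [Term [Term [Term [Factor [Prim a]]] % [Factor [Prim a]]] % [Factor [Prim a]]] ^ [Expr [Term [Factor [Prim a]]]]]]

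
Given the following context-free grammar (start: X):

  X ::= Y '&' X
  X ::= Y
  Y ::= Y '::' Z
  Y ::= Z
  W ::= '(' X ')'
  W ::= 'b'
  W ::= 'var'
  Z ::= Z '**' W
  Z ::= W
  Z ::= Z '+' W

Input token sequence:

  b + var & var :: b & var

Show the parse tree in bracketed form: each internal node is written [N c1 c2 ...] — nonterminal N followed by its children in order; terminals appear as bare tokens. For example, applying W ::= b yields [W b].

[X [Y [Z [Z [W b]] + [W var]]] & [X [Y [Y [Z [W var]]] :: [Z [W b]]] & [X [Y [Z [W var]]]]]]

X
Y & X
Z & X
Z + W & X
W + W & X
b + W & X
b + var & X
b + var & Y & X
b + var & Y :: Z & X
b + var & Z :: Z & X
b + var & W :: Z & X
b + var & var :: Z & X
b + var & var :: W & X
b + var & var :: b & X
b + var & var :: b & Y
b + var & var :: b & Z
b + var & var :: b & W
b + var & var :: b & var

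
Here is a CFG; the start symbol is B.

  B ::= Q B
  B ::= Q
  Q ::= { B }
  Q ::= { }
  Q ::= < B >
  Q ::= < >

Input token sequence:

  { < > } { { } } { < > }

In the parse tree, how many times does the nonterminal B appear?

[B [Q { [B [Q < >]] }] [B [Q { [B [Q { }]] }] [B [Q { [B [Q < >]] }]]]]

6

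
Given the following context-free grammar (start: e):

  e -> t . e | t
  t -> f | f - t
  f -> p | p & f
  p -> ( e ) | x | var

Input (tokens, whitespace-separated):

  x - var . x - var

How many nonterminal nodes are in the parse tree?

14

[e [t [f [p x]] - [t [f [p var]]]] . [e [t [f [p x]] - [t [f [p var]]]]]]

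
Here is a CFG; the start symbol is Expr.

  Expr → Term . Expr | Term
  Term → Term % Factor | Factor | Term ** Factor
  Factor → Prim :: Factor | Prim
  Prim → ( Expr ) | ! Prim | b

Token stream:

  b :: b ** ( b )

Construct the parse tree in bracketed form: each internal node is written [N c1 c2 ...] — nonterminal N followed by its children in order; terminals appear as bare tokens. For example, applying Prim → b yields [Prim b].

[Expr [Term [Term [Factor [Prim b] :: [Factor [Prim b]]]] ** [Factor [Prim ( [Expr [Term [Factor [Prim b]]]] )]]]]

Expr
Term
Term ** Factor
Factor ** Factor
Prim :: Factor ** Factor
b :: Factor ** Factor
b :: Prim ** Factor
b :: b ** Factor
b :: b ** Prim
b :: b ** ( Expr )
b :: b ** ( Term )
b :: b ** ( Factor )
b :: b ** ( Prim )
b :: b ** ( b )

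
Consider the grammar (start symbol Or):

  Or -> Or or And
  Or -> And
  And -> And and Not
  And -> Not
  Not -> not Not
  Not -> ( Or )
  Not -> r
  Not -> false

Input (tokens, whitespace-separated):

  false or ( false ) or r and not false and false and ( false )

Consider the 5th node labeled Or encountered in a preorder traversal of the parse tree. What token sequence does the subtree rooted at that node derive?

false

[Or [Or [Or [And [Not false]]] or [And [Not ( [Or [And [Not false]]] )]]] or [And [And [And [And [Not r]] and [Not not [Not false]]] and [Not false]] and [Not ( [Or [And [Not false]]] )]]]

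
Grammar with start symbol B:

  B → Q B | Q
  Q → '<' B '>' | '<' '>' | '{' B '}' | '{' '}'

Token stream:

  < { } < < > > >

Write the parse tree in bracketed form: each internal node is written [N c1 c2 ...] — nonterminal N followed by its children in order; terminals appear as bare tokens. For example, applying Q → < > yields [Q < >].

B
Q
< B >
< Q B >
< { } B >
< { } Q >
< { } < B > >
< { } < Q > >
< { } < < > > >

[B [Q < [B [Q { }] [B [Q < [B [Q < >]] >]]] >]]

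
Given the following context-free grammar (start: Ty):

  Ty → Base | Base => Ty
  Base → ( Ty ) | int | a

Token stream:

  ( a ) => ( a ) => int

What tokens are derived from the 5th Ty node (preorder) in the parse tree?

[Ty [Base ( [Ty [Base a]] )] => [Ty [Base ( [Ty [Base a]] )] => [Ty [Base int]]]]

int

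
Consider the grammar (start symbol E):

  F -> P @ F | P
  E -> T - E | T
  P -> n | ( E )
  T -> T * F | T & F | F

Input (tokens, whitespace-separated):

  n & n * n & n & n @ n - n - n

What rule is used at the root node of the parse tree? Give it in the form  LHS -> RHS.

E -> T - E

[E [T [T [T [T [T [F [P n]]] & [F [P n]]] * [F [P n]]] & [F [P n]]] & [F [P n] @ [F [P n]]]] - [E [T [F [P n]]] - [E [T [F [P n]]]]]]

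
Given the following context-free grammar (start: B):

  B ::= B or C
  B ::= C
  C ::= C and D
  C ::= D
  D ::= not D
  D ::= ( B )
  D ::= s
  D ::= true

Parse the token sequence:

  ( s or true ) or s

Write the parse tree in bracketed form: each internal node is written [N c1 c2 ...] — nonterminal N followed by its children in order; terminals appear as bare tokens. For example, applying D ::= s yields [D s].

B
B or C
C or C
D or C
( B ) or C
( B or C ) or C
( C or C ) or C
( D or C ) or C
( s or C ) or C
( s or D ) or C
( s or true ) or C
( s or true ) or D
( s or true ) or s

[B [B [C [D ( [B [B [C [D s]]] or [C [D true]]] )]]] or [C [D s]]]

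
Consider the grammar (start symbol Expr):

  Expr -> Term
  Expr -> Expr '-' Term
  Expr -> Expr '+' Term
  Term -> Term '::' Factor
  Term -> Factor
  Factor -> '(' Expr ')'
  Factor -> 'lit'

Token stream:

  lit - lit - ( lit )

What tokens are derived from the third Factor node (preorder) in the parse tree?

[Expr [Expr [Expr [Term [Factor lit]]] - [Term [Factor lit]]] - [Term [Factor ( [Expr [Term [Factor lit]]] )]]]

( lit )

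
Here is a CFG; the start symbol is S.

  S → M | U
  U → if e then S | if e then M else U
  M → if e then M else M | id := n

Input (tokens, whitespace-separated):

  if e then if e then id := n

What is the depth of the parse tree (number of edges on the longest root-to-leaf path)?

6

[S [U if e then [S [U if e then [S [M id := n]]]]]]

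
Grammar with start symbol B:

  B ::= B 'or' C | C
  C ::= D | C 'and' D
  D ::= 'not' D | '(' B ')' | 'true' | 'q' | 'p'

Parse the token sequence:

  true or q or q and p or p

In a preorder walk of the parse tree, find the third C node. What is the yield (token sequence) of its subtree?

q and p

[B [B [B [B [C [D true]]] or [C [D q]]] or [C [C [D q]] and [D p]]] or [C [D p]]]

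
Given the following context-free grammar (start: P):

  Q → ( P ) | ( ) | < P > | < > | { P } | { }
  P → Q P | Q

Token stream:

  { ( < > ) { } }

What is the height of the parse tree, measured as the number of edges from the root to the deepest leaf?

6

[P [Q { [P [Q ( [P [Q < >]] )] [P [Q { }]]] }]]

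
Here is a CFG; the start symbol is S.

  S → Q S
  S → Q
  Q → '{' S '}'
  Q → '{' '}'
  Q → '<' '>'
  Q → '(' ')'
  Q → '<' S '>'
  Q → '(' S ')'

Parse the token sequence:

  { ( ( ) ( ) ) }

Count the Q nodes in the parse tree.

[S [Q { [S [Q ( [S [Q ( )] [S [Q ( )]]] )]] }]]

4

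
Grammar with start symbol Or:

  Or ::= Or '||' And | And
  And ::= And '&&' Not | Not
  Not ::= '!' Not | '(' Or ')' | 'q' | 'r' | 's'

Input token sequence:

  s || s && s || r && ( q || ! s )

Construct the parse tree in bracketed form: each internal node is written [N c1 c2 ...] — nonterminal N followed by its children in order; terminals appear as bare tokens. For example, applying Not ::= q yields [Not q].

[Or [Or [Or [And [Not s]]] || [And [And [Not s]] && [Not s]]] || [And [And [Not r]] && [Not ( [Or [Or [And [Not q]]] || [And [Not ! [Not s]]]] )]]]

Or
Or || And
Or || And || And
And || And || And
Not || And || And
s || And || And
s || And && Not || And
s || Not && Not || And
s || s && Not || And
s || s && s || And
s || s && s || And && Not
s || s && s || Not && Not
s || s && s || r && Not
s || s && s || r && ( Or )
s || s && s || r && ( Or || And )
s || s && s || r && ( And || And )
s || s && s || r && ( Not || And )
s || s && s || r && ( q || And )
s || s && s || r && ( q || Not )
s || s && s || r && ( q || ! Not )
s || s && s || r && ( q || ! s )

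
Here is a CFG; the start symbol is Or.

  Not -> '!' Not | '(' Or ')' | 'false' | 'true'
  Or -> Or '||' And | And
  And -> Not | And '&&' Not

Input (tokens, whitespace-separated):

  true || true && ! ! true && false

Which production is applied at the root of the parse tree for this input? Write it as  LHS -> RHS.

Or -> Or '||' And

[Or [Or [And [Not true]]] || [And [And [And [Not true]] && [Not ! [Not ! [Not true]]]] && [Not false]]]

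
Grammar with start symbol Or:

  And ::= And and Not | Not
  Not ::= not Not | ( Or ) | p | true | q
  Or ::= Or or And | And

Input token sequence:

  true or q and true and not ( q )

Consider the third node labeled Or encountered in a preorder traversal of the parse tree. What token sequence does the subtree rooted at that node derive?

[Or [Or [And [Not true]]] or [And [And [And [Not q]] and [Not true]] and [Not not [Not ( [Or [And [Not q]]] )]]]]

q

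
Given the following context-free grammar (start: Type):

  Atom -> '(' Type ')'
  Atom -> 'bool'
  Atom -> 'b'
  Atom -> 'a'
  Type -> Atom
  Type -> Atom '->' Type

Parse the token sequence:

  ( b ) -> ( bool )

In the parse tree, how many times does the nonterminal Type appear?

[Type [Atom ( [Type [Atom b]] )] -> [Type [Atom ( [Type [Atom bool]] )]]]

4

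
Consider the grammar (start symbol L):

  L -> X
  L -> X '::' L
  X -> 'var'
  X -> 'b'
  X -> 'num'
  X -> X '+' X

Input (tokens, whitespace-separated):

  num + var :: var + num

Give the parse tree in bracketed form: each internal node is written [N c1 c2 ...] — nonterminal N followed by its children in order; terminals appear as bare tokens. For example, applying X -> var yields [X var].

L
X :: L
X + X :: L
num + X :: L
num + var :: L
num + var :: X
num + var :: X + X
num + var :: var + X
num + var :: var + num

[L [X [X num] + [X var]] :: [L [X [X var] + [X num]]]]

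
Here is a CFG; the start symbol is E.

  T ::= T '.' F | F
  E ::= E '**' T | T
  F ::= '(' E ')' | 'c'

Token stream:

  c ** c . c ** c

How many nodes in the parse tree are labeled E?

3

[E [E [E [T [F c]]] ** [T [T [F c]] . [F c]]] ** [T [F c]]]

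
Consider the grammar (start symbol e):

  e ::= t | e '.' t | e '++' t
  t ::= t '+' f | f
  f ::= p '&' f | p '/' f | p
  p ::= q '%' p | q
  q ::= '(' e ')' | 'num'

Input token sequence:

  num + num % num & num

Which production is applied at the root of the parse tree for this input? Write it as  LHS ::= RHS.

e ::= t

[e [t [t [f [p [q num]]]] + [f [p [q num] % [p [q num]]] & [f [p [q num]]]]]]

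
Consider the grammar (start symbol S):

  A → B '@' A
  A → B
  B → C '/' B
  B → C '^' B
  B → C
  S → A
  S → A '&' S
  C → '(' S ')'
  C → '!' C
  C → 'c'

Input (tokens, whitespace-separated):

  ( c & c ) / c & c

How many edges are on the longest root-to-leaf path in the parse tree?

[S [A [B [C ( [S [A [B [C c]]] & [S [A [B [C c]]]]] )] / [B [C c]]]] & [S [A [B [C c]]]]]

9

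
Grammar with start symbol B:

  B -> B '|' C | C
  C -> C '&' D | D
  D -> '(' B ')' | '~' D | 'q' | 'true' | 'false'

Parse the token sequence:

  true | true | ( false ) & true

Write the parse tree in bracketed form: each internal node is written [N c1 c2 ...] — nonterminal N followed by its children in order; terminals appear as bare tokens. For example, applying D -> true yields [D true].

B
B | C
B | C | C
C | C | C
D | C | C
true | C | C
true | D | C
true | true | C
true | true | C & D
true | true | D & D
true | true | ( B ) & D
true | true | ( C ) & D
true | true | ( D ) & D
true | true | ( false ) & D
true | true | ( false ) & true

[B [B [B [C [D true]]] | [C [D true]]] | [C [C [D ( [B [C [D false]]] )]] & [D true]]]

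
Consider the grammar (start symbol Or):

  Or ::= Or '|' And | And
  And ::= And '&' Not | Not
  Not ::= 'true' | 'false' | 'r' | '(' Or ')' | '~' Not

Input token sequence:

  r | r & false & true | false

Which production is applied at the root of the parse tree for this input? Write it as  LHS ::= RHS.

Or ::= Or '|' And

[Or [Or [Or [And [Not r]]] | [And [And [And [Not r]] & [Not false]] & [Not true]]] | [And [Not false]]]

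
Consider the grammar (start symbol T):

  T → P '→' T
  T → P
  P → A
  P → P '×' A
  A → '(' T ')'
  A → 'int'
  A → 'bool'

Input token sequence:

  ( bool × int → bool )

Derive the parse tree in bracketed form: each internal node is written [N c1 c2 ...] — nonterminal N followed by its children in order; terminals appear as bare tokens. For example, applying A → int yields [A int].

[T [P [A ( [T [P [P [A bool]] × [A int]] → [T [P [A bool]]]] )]]]

T
P
A
( T )
( P → T )
( P × A → T )
( A × A → T )
( bool × A → T )
( bool × int → T )
( bool × int → P )
( bool × int → A )
( bool × int → bool )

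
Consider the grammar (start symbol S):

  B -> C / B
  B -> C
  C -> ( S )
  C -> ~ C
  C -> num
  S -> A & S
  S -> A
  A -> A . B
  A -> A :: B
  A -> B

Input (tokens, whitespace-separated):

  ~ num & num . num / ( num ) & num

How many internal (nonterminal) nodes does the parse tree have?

22

[S [A [B [C ~ [C num]]]] & [S [A [A [B [C num]]] . [B [C num] / [B [C ( [S [A [B [C num]]]] )]]]] & [S [A [B [C num]]]]]]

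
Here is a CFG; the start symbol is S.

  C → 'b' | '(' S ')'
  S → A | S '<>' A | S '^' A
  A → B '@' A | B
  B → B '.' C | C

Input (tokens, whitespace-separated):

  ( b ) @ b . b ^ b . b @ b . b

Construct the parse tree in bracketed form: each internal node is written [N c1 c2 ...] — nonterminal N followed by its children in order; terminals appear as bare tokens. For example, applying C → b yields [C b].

[S [S [A [B [C ( [S [A [B [C b]]]] )]] @ [A [B [B [C b]] . [C b]]]]] ^ [A [B [B [C b]] . [C b]] @ [A [B [B [C b]] . [C b]]]]]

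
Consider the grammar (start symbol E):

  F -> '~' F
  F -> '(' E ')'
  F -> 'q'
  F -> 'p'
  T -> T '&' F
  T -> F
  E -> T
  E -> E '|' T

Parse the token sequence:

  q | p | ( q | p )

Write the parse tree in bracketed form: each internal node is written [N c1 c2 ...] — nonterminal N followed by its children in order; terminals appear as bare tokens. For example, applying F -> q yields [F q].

[E [E [E [T [F q]]] | [T [F p]]] | [T [F ( [E [E [T [F q]]] | [T [F p]]] )]]]

E
E | T
E | T | T
T | T | T
F | T | T
q | T | T
q | F | T
q | p | T
q | p | F
q | p | ( E )
q | p | ( E | T )
q | p | ( T | T )
q | p | ( F | T )
q | p | ( q | T )
q | p | ( q | F )
q | p | ( q | p )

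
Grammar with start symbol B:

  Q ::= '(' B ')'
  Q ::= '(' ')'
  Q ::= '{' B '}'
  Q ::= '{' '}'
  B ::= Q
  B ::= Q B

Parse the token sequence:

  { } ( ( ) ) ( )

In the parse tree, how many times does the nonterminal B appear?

4

[B [Q { }] [B [Q ( [B [Q ( )]] )] [B [Q ( )]]]]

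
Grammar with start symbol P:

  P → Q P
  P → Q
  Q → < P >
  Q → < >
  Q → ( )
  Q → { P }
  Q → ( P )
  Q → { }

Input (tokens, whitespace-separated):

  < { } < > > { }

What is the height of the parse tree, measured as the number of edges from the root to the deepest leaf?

[P [Q < [P [Q { }] [P [Q < >]]] >] [P [Q { }]]]

5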